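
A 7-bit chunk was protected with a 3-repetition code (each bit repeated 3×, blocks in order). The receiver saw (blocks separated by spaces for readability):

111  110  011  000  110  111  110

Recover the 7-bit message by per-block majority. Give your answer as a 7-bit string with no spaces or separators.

1110111

Block 1 (111): 3 ones → 1
Block 2 (110): 2 ones → 1
Block 3 (011): 2 ones → 1
Block 4 (000): 0 ones → 0
Block 5 (110): 2 ones → 1
Block 6 (111): 3 ones → 1
Block 7 (110): 2 ones → 1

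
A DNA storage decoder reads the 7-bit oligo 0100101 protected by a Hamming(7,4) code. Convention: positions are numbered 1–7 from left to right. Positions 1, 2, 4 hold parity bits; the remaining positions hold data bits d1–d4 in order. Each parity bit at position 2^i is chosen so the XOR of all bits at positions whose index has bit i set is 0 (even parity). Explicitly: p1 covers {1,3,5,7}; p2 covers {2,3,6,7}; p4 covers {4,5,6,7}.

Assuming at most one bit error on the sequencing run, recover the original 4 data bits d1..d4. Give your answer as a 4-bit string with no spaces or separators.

0101

s1 (pos 1,3,5,7): 0⊕0⊕1⊕1 = 0
s2 (pos 2,3,6,7): 1⊕0⊕0⊕1 = 0
s4 (pos 4,5,6,7): 0⊕1⊕0⊕1 = 0
Syndrome s4…s1 = 000 → no error.
Read data bits from positions 3,5,6,7: 0101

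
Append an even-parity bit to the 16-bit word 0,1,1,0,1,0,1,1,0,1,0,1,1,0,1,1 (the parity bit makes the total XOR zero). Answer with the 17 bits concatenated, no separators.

XOR of the 16 data bits: 0⊕1⊕1⊕0⊕1⊕0⊕1⊕1⊕0⊕1⊕0⊕1⊕1⊕0⊕1⊕1 = 0
Parity bit = 0 (so all 17 bits XOR to 0).

01101011010110110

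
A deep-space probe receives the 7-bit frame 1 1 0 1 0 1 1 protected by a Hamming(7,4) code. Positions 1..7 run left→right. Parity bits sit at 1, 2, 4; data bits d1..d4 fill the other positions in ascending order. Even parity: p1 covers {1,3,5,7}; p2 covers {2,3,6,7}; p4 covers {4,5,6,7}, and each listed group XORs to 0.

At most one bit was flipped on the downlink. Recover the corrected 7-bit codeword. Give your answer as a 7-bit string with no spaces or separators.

s1 (pos 1,3,5,7): 1⊕0⊕0⊕1 = 0
s2 (pos 2,3,6,7): 1⊕0⊕1⊕1 = 1
s4 (pos 4,5,6,7): 1⊕0⊕1⊕1 = 1
Syndrome s4…s1 = 110 → error at position 6.
Flip position 6: 1101011 → 1101001

1101001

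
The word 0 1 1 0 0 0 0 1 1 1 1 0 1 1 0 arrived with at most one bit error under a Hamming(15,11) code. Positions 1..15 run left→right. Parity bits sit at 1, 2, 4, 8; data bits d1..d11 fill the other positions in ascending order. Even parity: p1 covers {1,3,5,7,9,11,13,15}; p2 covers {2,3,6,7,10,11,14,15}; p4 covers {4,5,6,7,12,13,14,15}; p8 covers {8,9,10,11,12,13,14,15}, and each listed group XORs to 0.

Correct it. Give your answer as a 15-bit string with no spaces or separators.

001000011110110

s1 (pos 1,3,5,7,9,11,13,15): 0⊕1⊕0⊕0⊕1⊕1⊕1⊕0 = 0
s2 (pos 2,3,6,7,10,11,14,15): 1⊕1⊕0⊕0⊕1⊕1⊕1⊕0 = 1
s4 (pos 4,5,6,7,12,13,14,15): 0⊕0⊕0⊕0⊕0⊕1⊕1⊕0 = 0
s8 (pos 8,9,10,11,12,13,14,15): 1⊕1⊕1⊕1⊕0⊕1⊕1⊕0 = 0
Syndrome s8…s1 = 0010 → error at position 2.
Flip position 2: 011000011110110 → 001000011110110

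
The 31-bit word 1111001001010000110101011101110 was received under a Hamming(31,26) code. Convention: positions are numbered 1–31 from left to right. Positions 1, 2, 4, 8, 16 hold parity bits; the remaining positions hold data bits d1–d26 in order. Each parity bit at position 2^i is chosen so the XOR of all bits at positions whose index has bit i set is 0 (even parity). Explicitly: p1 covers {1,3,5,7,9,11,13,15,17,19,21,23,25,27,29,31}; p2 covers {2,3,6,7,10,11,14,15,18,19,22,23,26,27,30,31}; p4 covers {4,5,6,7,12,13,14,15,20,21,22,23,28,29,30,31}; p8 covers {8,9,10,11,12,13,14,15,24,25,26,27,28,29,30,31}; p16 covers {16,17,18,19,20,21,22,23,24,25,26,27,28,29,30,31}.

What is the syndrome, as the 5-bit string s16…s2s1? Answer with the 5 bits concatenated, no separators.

s1 (pos 1,3,5,7,9,11,13,15,17,19,21,23,25,27,29,31): 1⊕1⊕0⊕1⊕0⊕0⊕0⊕0⊕1⊕0⊕0⊕0⊕1⊕0⊕1⊕0 = 0
s2 (pos 2,3,6,7,10,11,14,15,18,19,22,23,26,27,30,31): 1⊕1⊕0⊕1⊕1⊕0⊕0⊕0⊕1⊕0⊕1⊕0⊕1⊕0⊕1⊕0 = 0
s4 (pos 4,5,6,7,12,13,14,15,20,21,22,23,28,29,30,31): 1⊕0⊕0⊕1⊕1⊕0⊕0⊕0⊕1⊕0⊕1⊕0⊕1⊕1⊕1⊕0 = 0
s8 (pos 8,9,10,11,12,13,14,15,24,25,26,27,28,29,30,31): 0⊕0⊕1⊕0⊕1⊕0⊕0⊕0⊕1⊕1⊕1⊕0⊕1⊕1⊕1⊕0 = 0
s16 (pos 16,17,18,19,20,21,22,23,24,25,26,27,28,29,30,31): 0⊕1⊕1⊕0⊕1⊕0⊕1⊕0⊕1⊕1⊕1⊕0⊕1⊕1⊕1⊕0 = 0
Syndrome s16…s1 = 00000 → no error.

00000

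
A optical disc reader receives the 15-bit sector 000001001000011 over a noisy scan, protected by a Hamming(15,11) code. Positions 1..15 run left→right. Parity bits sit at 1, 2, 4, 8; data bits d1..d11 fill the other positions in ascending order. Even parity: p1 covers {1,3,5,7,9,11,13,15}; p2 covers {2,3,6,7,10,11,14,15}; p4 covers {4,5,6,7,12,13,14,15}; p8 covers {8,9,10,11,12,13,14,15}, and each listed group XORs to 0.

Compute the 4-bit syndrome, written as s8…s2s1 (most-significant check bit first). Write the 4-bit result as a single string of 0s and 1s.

s1 (pos 1,3,5,7,9,11,13,15): 0⊕0⊕0⊕0⊕1⊕0⊕0⊕1 = 0
s2 (pos 2,3,6,7,10,11,14,15): 0⊕0⊕1⊕0⊕0⊕0⊕1⊕1 = 1
s4 (pos 4,5,6,7,12,13,14,15): 0⊕0⊕1⊕0⊕0⊕0⊕1⊕1 = 1
s8 (pos 8,9,10,11,12,13,14,15): 0⊕1⊕0⊕0⊕0⊕0⊕1⊕1 = 1
Syndrome s8…s1 = 1110 → error at position 14.

1110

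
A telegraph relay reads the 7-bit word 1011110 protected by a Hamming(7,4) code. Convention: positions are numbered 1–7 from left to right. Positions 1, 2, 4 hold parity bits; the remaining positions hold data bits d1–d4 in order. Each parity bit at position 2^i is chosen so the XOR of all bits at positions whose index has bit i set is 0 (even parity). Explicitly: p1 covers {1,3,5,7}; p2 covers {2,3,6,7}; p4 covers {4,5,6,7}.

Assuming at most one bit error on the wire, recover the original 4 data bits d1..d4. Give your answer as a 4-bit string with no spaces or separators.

1010

s1 (pos 1,3,5,7): 1⊕1⊕1⊕0 = 1
s2 (pos 2,3,6,7): 0⊕1⊕1⊕0 = 0
s4 (pos 4,5,6,7): 1⊕1⊕1⊕0 = 1
Syndrome s4…s1 = 101 → error at position 5.
Flip position 5: 1011110 → 1011010
Read data bits from positions 3,5,6,7: 1010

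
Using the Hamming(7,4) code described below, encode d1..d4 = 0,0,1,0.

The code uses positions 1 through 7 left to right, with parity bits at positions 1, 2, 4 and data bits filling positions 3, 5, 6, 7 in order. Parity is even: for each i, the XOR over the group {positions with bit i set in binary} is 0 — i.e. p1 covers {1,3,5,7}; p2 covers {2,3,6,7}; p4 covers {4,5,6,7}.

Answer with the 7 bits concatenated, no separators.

0101010

Place data at non-parity positions: p1 p2 0 p4 0 1 0
p1 (pos 1,3,5,7): XOR of data positions = 0⊕0⊕0 = 0
p2 (pos 2,3,6,7): XOR of data positions = 0⊕1⊕0 = 1
p4 (pos 4,5,6,7): XOR of data positions = 0⊕1⊕0 = 1
Codeword: 0101010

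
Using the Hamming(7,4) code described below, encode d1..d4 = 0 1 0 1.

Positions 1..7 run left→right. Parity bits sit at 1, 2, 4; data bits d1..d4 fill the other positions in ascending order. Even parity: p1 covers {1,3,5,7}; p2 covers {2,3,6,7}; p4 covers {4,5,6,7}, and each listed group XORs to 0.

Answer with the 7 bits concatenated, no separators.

Place data at non-parity positions: p1 p2 0 p4 1 0 1
p1 (pos 1,3,5,7): XOR of data positions = 0⊕1⊕1 = 0
p2 (pos 2,3,6,7): XOR of data positions = 0⊕0⊕1 = 1
p4 (pos 4,5,6,7): XOR of data positions = 1⊕0⊕1 = 0
Codeword: 0100101

0100101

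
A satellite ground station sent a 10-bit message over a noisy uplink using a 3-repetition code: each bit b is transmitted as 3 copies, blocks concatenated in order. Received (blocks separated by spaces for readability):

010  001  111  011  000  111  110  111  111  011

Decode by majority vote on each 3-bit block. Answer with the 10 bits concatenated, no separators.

0011011111

Block 1 (010): 1 one → 0
Block 2 (001): 1 one → 0
Block 3 (111): 3 ones → 1
Block 4 (011): 2 ones → 1
Block 5 (000): 0 ones → 0
Block 6 (111): 3 ones → 1
Block 7 (110): 2 ones → 1
Block 8 (111): 3 ones → 1
Block 9 (111): 3 ones → 1
Block 10 (011): 2 ones → 1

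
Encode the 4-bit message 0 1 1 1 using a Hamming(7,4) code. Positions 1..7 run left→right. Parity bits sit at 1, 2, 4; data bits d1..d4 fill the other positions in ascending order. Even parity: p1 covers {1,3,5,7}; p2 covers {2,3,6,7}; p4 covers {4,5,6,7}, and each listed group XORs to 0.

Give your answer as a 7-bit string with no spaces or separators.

0001111

Place data at non-parity positions: p1 p2 0 p4 1 1 1
p1 (pos 1,3,5,7): XOR of data positions = 0⊕1⊕1 = 0
p2 (pos 2,3,6,7): XOR of data positions = 0⊕1⊕1 = 0
p4 (pos 4,5,6,7): XOR of data positions = 1⊕1⊕1 = 1
Codeword: 0001111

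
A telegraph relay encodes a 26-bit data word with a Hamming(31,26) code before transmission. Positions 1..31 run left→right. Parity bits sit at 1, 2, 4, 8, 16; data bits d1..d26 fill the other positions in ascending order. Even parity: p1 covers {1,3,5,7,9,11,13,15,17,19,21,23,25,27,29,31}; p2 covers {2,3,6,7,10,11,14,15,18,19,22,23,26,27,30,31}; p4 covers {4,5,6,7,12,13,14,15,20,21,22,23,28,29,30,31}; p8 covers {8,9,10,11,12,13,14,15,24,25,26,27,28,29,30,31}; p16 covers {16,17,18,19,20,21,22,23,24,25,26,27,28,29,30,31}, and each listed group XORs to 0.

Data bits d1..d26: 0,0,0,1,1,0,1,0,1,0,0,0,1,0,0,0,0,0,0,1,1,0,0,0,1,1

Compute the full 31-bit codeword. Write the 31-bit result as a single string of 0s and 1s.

Place data at non-parity positions: p1 p2 0 p4 0 0 1 p8 1 0 1 0 1 0 0 p16 0 1 0 0 0 0 0 0 1 1 0 0 0 1 1
p1 (pos 1,3,5,7,9,11,13,15,17,19,21,23,25,27,29,31): XOR of data positions = 0⊕0⊕1⊕1⊕1⊕1⊕0⊕0⊕0⊕0⊕0⊕1⊕0⊕0⊕1 = 0
p2 (pos 2,3,6,7,10,11,14,15,18,19,22,23,26,27,30,31): XOR of data positions = 0⊕0⊕1⊕0⊕1⊕0⊕0⊕1⊕0⊕0⊕0⊕1⊕0⊕1⊕1 = 0
p4 (pos 4,5,6,7,12,13,14,15,20,21,22,23,28,29,30,31): XOR of data positions = 0⊕0⊕1⊕0⊕1⊕0⊕0⊕0⊕0⊕0⊕0⊕0⊕0⊕1⊕1 = 0
p8 (pos 8,9,10,11,12,13,14,15,24,25,26,27,28,29,30,31): XOR of data positions = 1⊕0⊕1⊕0⊕1⊕0⊕0⊕0⊕1⊕1⊕0⊕0⊕0⊕1⊕1 = 1
p16 (pos 16,17,18,19,20,21,22,23,24,25,26,27,28,29,30,31): XOR of data positions = 0⊕1⊕0⊕0⊕0⊕0⊕0⊕0⊕1⊕1⊕0⊕0⊕0⊕1⊕1 = 1
Codeword: 0000001110101001010000001100011

0000001110101001010000001100011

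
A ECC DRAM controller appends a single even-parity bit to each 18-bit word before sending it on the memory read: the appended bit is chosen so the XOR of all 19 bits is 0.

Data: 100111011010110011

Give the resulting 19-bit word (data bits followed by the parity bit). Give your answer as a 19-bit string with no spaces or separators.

1001110110101100111

XOR of the 18 data bits: 1⊕0⊕0⊕1⊕1⊕1⊕0⊕1⊕1⊕0⊕1⊕0⊕1⊕1⊕0⊕0⊕1⊕1 = 1
Parity bit = 1 (so all 19 bits XOR to 0).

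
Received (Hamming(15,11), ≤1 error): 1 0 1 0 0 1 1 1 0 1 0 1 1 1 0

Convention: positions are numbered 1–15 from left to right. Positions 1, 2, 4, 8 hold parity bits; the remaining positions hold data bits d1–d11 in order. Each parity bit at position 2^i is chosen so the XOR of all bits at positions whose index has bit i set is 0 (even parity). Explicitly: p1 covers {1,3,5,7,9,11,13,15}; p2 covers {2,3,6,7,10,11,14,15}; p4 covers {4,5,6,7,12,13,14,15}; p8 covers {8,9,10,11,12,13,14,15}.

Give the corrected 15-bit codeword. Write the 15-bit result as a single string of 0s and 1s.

s1 (pos 1,3,5,7,9,11,13,15): 1⊕1⊕0⊕1⊕0⊕0⊕1⊕0 = 0
s2 (pos 2,3,6,7,10,11,14,15): 0⊕1⊕1⊕1⊕1⊕0⊕1⊕0 = 1
s4 (pos 4,5,6,7,12,13,14,15): 0⊕0⊕1⊕1⊕1⊕1⊕1⊕0 = 1
s8 (pos 8,9,10,11,12,13,14,15): 1⊕0⊕1⊕0⊕1⊕1⊕1⊕0 = 1
Syndrome s8…s1 = 1110 → error at position 14.
Flip position 14: 101001110101110 → 101001110101100

101001110101100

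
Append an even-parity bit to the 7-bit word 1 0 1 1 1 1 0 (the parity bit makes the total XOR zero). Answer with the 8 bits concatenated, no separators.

10111101

XOR of the 7 data bits: 1⊕0⊕1⊕1⊕1⊕1⊕0 = 1
Parity bit = 1 (so all 8 bits XOR to 0).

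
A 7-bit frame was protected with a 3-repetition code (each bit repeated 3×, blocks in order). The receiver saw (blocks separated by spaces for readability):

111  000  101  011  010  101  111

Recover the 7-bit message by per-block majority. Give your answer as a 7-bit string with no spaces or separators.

Block 1 (111): 3 ones → 1
Block 2 (000): 0 ones → 0
Block 3 (101): 2 ones → 1
Block 4 (011): 2 ones → 1
Block 5 (010): 1 one → 0
Block 6 (101): 2 ones → 1
Block 7 (111): 3 ones → 1

1011011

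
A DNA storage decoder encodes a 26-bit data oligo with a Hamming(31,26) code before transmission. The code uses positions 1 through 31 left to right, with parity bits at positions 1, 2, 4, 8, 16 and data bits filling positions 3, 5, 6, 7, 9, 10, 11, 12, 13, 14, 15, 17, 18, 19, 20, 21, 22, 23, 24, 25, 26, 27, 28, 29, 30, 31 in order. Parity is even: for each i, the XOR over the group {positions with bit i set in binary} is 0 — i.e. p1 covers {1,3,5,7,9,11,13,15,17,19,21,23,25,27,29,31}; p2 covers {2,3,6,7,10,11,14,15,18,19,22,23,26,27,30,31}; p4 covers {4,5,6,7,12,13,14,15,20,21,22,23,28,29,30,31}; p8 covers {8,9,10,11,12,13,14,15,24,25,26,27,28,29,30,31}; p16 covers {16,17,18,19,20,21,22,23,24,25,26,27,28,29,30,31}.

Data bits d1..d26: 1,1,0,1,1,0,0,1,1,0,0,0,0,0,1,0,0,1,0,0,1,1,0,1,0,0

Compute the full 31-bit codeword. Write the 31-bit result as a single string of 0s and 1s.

Place data at non-parity positions: p1 p2 1 p4 1 0 1 p8 1 0 0 1 1 0 0 p16 0 0 0 1 0 0 1 0 0 1 1 0 1 0 0
p1 (pos 1,3,5,7,9,11,13,15,17,19,21,23,25,27,29,31): XOR of data positions = 1⊕1⊕1⊕1⊕0⊕1⊕0⊕0⊕0⊕0⊕1⊕0⊕1⊕1⊕0 = 0
p2 (pos 2,3,6,7,10,11,14,15,18,19,22,23,26,27,30,31): XOR of data positions = 1⊕0⊕1⊕0⊕0⊕0⊕0⊕0⊕0⊕0⊕1⊕1⊕1⊕0⊕0 = 1
p4 (pos 4,5,6,7,12,13,14,15,20,21,22,23,28,29,30,31): XOR of data positions = 1⊕0⊕1⊕1⊕1⊕0⊕0⊕1⊕0⊕0⊕1⊕0⊕1⊕0⊕0 = 1
p8 (pos 8,9,10,11,12,13,14,15,24,25,26,27,28,29,30,31): XOR of data positions = 1⊕0⊕0⊕1⊕1⊕0⊕0⊕0⊕0⊕1⊕1⊕0⊕1⊕0⊕0 = 0
p16 (pos 16,17,18,19,20,21,22,23,24,25,26,27,28,29,30,31): XOR of data positions = 0⊕0⊕0⊕1⊕0⊕0⊕1⊕0⊕0⊕1⊕1⊕0⊕1⊕0⊕0 = 1
Codeword: 0111101010011001000100100110100

0111101010011001000100100110100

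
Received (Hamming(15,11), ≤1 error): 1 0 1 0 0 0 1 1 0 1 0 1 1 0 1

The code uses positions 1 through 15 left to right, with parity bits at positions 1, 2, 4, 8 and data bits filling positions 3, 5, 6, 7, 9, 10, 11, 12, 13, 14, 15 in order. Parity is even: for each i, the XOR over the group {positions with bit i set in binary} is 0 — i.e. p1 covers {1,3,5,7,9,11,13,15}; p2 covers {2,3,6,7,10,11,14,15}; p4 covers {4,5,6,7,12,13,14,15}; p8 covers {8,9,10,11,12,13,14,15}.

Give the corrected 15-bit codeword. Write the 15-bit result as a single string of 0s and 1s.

101000111101101

s1 (pos 1,3,5,7,9,11,13,15): 1⊕1⊕0⊕1⊕0⊕0⊕1⊕1 = 1
s2 (pos 2,3,6,7,10,11,14,15): 0⊕1⊕0⊕1⊕1⊕0⊕0⊕1 = 0
s4 (pos 4,5,6,7,12,13,14,15): 0⊕0⊕0⊕1⊕1⊕1⊕0⊕1 = 0
s8 (pos 8,9,10,11,12,13,14,15): 1⊕0⊕1⊕0⊕1⊕1⊕0⊕1 = 1
Syndrome s8…s1 = 1001 → error at position 9.
Flip position 9: 101000110101101 → 101000111101101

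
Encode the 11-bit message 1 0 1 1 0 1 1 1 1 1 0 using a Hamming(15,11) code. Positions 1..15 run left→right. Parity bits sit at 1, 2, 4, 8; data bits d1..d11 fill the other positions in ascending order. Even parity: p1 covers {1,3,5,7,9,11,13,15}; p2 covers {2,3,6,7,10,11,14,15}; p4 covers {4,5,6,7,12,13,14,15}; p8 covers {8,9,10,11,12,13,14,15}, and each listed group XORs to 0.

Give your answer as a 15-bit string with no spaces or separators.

Place data at non-parity positions: p1 p2 1 p4 0 1 1 p8 0 1 1 1 1 1 0
p1 (pos 1,3,5,7,9,11,13,15): XOR of data positions = 1⊕0⊕1⊕0⊕1⊕1⊕0 = 0
p2 (pos 2,3,6,7,10,11,14,15): XOR of data positions = 1⊕1⊕1⊕1⊕1⊕1⊕0 = 0
p4 (pos 4,5,6,7,12,13,14,15): XOR of data positions = 0⊕1⊕1⊕1⊕1⊕1⊕0 = 1
p8 (pos 8,9,10,11,12,13,14,15): XOR of data positions = 0⊕1⊕1⊕1⊕1⊕1⊕0 = 1
Codeword: 001101110111110

001101110111110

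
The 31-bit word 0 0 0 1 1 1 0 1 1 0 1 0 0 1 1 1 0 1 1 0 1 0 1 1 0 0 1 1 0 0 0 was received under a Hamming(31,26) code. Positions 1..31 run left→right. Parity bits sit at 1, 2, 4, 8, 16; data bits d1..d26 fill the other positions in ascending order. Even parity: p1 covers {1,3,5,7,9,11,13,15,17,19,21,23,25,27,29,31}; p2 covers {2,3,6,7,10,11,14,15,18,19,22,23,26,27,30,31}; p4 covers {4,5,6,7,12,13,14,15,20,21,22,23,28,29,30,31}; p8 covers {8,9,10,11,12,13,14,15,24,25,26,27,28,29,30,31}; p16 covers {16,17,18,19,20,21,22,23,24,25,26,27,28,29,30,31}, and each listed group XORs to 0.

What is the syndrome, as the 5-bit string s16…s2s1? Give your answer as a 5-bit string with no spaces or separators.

00000

s1 (pos 1,3,5,7,9,11,13,15,17,19,21,23,25,27,29,31): 0⊕0⊕1⊕0⊕1⊕1⊕0⊕1⊕0⊕1⊕1⊕1⊕0⊕1⊕0⊕0 = 0
s2 (pos 2,3,6,7,10,11,14,15,18,19,22,23,26,27,30,31): 0⊕0⊕1⊕0⊕0⊕1⊕1⊕1⊕1⊕1⊕0⊕1⊕0⊕1⊕0⊕0 = 0
s4 (pos 4,5,6,7,12,13,14,15,20,21,22,23,28,29,30,31): 1⊕1⊕1⊕0⊕0⊕0⊕1⊕1⊕0⊕1⊕0⊕1⊕1⊕0⊕0⊕0 = 0
s8 (pos 8,9,10,11,12,13,14,15,24,25,26,27,28,29,30,31): 1⊕1⊕0⊕1⊕0⊕0⊕1⊕1⊕1⊕0⊕0⊕1⊕1⊕0⊕0⊕0 = 0
s16 (pos 16,17,18,19,20,21,22,23,24,25,26,27,28,29,30,31): 1⊕0⊕1⊕1⊕0⊕1⊕0⊕1⊕1⊕0⊕0⊕1⊕1⊕0⊕0⊕0 = 0
Syndrome s16…s1 = 00000 → no error.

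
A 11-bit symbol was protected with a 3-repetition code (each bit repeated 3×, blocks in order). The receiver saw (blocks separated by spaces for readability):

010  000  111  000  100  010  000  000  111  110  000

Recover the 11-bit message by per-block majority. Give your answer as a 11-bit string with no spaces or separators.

Block 1 (010): 1 one → 0
Block 2 (000): 0 ones → 0
Block 3 (111): 3 ones → 1
Block 4 (000): 0 ones → 0
Block 5 (100): 1 one → 0
Block 6 (010): 1 one → 0
Block 7 (000): 0 ones → 0
Block 8 (000): 0 ones → 0
Block 9 (111): 3 ones → 1
Block 10 (110): 2 ones → 1
Block 11 (000): 0 ones → 0

00100000110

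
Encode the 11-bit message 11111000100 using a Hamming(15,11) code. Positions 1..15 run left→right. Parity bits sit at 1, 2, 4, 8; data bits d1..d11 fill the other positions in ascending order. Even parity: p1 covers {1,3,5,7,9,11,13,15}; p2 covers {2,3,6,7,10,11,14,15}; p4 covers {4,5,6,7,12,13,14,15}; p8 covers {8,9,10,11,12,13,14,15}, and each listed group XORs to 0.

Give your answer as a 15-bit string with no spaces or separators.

111011101000100

Place data at non-parity positions: p1 p2 1 p4 1 1 1 p8 1 0 0 0 1 0 0
p1 (pos 1,3,5,7,9,11,13,15): XOR of data positions = 1⊕1⊕1⊕1⊕0⊕1⊕0 = 1
p2 (pos 2,3,6,7,10,11,14,15): XOR of data positions = 1⊕1⊕1⊕0⊕0⊕0⊕0 = 1
p4 (pos 4,5,6,7,12,13,14,15): XOR of data positions = 1⊕1⊕1⊕0⊕1⊕0⊕0 = 0
p8 (pos 8,9,10,11,12,13,14,15): XOR of data positions = 1⊕0⊕0⊕0⊕1⊕0⊕0 = 0
Codeword: 111011101000100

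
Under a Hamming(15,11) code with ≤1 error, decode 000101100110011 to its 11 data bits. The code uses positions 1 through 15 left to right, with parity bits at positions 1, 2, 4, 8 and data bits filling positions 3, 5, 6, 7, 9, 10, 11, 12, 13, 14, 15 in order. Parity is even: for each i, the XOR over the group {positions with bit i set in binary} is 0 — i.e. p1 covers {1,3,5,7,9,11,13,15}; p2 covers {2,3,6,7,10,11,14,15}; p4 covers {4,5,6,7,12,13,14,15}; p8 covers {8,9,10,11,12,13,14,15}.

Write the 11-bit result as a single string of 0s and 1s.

s1 (pos 1,3,5,7,9,11,13,15): 0⊕0⊕0⊕1⊕0⊕1⊕0⊕1 = 1
s2 (pos 2,3,6,7,10,11,14,15): 0⊕0⊕1⊕1⊕1⊕1⊕1⊕1 = 0
s4 (pos 4,5,6,7,12,13,14,15): 1⊕0⊕1⊕1⊕0⊕0⊕1⊕1 = 1
s8 (pos 8,9,10,11,12,13,14,15): 0⊕0⊕1⊕1⊕0⊕0⊕1⊕1 = 0
Syndrome s8…s1 = 0101 → error at position 5.
Flip position 5: 000101100110011 → 000111100110011
Read data bits from positions 3,5,6,7,9,10,11,12,13,14,15: 01110110011

01110110011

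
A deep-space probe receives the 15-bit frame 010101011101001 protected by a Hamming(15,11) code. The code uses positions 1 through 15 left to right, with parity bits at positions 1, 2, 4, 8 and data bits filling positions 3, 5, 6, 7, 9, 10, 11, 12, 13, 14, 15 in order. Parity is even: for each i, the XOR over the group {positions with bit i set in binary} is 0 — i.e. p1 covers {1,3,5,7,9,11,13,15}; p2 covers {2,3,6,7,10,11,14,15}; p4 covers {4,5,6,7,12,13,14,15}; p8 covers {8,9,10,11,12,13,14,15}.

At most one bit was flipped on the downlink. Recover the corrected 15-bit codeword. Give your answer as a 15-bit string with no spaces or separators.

s1 (pos 1,3,5,7,9,11,13,15): 0⊕0⊕0⊕0⊕1⊕0⊕0⊕1 = 0
s2 (pos 2,3,6,7,10,11,14,15): 1⊕0⊕1⊕0⊕1⊕0⊕0⊕1 = 0
s4 (pos 4,5,6,7,12,13,14,15): 1⊕0⊕1⊕0⊕1⊕0⊕0⊕1 = 0
s8 (pos 8,9,10,11,12,13,14,15): 1⊕1⊕1⊕0⊕1⊕0⊕0⊕1 = 1
Syndrome s8…s1 = 1000 → error at position 8.
Flip position 8: 010101011101001 → 010101001101001

010101001101001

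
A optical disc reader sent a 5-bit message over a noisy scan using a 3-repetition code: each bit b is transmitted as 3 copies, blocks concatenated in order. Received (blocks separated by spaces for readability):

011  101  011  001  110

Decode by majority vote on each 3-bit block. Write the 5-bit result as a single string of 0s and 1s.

11101

Block 1 (011): 2 ones → 1
Block 2 (101): 2 ones → 1
Block 3 (011): 2 ones → 1
Block 4 (001): 1 one → 0
Block 5 (110): 2 ones → 1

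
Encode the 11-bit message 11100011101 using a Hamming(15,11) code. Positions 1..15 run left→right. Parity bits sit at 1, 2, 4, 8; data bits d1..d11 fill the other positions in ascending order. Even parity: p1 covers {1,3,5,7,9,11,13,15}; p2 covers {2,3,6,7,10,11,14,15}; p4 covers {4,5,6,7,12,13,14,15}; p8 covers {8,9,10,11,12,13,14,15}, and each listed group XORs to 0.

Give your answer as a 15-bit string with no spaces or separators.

Place data at non-parity positions: p1 p2 1 p4 1 1 0 p8 0 0 1 1 1 0 1
p1 (pos 1,3,5,7,9,11,13,15): XOR of data positions = 1⊕1⊕0⊕0⊕1⊕1⊕1 = 1
p2 (pos 2,3,6,7,10,11,14,15): XOR of data positions = 1⊕1⊕0⊕0⊕1⊕0⊕1 = 0
p4 (pos 4,5,6,7,12,13,14,15): XOR of data positions = 1⊕1⊕0⊕1⊕1⊕0⊕1 = 1
p8 (pos 8,9,10,11,12,13,14,15): XOR of data positions = 0⊕0⊕1⊕1⊕1⊕0⊕1 = 0
Codeword: 101111000011101

101111000011101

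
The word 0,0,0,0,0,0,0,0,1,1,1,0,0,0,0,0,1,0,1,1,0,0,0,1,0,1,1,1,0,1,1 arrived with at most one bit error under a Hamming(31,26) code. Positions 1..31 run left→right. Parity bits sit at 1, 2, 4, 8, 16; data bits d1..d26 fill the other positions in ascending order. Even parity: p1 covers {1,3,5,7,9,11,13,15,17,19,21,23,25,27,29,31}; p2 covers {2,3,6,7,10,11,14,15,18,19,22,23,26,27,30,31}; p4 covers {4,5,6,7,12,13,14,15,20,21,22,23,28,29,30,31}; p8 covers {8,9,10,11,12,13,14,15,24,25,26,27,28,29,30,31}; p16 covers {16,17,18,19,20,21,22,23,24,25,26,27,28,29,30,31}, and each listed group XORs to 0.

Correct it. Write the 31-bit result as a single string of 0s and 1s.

s1 (pos 1,3,5,7,9,11,13,15,17,19,21,23,25,27,29,31): 0⊕0⊕0⊕0⊕1⊕1⊕0⊕0⊕1⊕1⊕0⊕0⊕0⊕1⊕0⊕1 = 0
s2 (pos 2,3,6,7,10,11,14,15,18,19,22,23,26,27,30,31): 0⊕0⊕0⊕0⊕1⊕1⊕0⊕0⊕0⊕1⊕0⊕0⊕1⊕1⊕1⊕1 = 1
s4 (pos 4,5,6,7,12,13,14,15,20,21,22,23,28,29,30,31): 0⊕0⊕0⊕0⊕0⊕0⊕0⊕0⊕1⊕0⊕0⊕0⊕1⊕0⊕1⊕1 = 0
s8 (pos 8,9,10,11,12,13,14,15,24,25,26,27,28,29,30,31): 0⊕1⊕1⊕1⊕0⊕0⊕0⊕0⊕1⊕0⊕1⊕1⊕1⊕0⊕1⊕1 = 1
s16 (pos 16,17,18,19,20,21,22,23,24,25,26,27,28,29,30,31): 0⊕1⊕0⊕1⊕1⊕0⊕0⊕0⊕1⊕0⊕1⊕1⊕1⊕0⊕1⊕1 = 1
Syndrome s16…s1 = 11010 → error at position 26.
Flip position 26: 0000000011100000101100010111011 → 0000000011100000101100010011011

0000000011100000101100010011011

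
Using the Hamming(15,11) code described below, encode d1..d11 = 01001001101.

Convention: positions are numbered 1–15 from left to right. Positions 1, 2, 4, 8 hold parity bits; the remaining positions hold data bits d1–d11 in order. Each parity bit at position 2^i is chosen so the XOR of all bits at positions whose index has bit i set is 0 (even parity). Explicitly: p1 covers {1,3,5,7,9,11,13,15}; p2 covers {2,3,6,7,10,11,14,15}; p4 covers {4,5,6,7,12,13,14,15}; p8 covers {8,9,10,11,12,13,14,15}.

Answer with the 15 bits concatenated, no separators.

Place data at non-parity positions: p1 p2 0 p4 1 0 0 p8 1 0 0 1 1 0 1
p1 (pos 1,3,5,7,9,11,13,15): XOR of data positions = 0⊕1⊕0⊕1⊕0⊕1⊕1 = 0
p2 (pos 2,3,6,7,10,11,14,15): XOR of data positions = 0⊕0⊕0⊕0⊕0⊕0⊕1 = 1
p4 (pos 4,5,6,7,12,13,14,15): XOR of data positions = 1⊕0⊕0⊕1⊕1⊕0⊕1 = 0
p8 (pos 8,9,10,11,12,13,14,15): XOR of data positions = 1⊕0⊕0⊕1⊕1⊕0⊕1 = 0
Codeword: 010010001001101

010010001001101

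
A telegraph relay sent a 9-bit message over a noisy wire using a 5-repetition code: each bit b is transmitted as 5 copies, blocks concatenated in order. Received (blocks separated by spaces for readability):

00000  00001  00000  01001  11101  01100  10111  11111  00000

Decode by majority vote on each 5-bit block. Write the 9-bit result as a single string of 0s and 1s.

Block 1 (00000): 0 ones → 0
Block 2 (00001): 1 one → 0
Block 3 (00000): 0 ones → 0
Block 4 (01001): 2 ones → 0
Block 5 (11101): 4 ones → 1
Block 6 (01100): 2 ones → 0
Block 7 (10111): 4 ones → 1
Block 8 (11111): 5 ones → 1
Block 9 (00000): 0 ones → 0

000010110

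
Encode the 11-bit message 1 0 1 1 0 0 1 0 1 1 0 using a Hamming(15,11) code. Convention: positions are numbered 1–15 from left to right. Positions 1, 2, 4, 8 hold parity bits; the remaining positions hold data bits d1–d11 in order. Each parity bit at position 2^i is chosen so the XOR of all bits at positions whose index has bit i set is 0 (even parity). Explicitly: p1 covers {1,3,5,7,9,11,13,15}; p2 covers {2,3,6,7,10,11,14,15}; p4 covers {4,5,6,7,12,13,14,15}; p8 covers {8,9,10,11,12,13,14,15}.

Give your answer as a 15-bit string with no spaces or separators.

Place data at non-parity positions: p1 p2 1 p4 0 1 1 p8 0 0 1 0 1 1 0
p1 (pos 1,3,5,7,9,11,13,15): XOR of data positions = 1⊕0⊕1⊕0⊕1⊕1⊕0 = 0
p2 (pos 2,3,6,7,10,11,14,15): XOR of data positions = 1⊕1⊕1⊕0⊕1⊕1⊕0 = 1
p4 (pos 4,5,6,7,12,13,14,15): XOR of data positions = 0⊕1⊕1⊕0⊕1⊕1⊕0 = 0
p8 (pos 8,9,10,11,12,13,14,15): XOR of data positions = 0⊕0⊕1⊕0⊕1⊕1⊕0 = 1
Codeword: 011001110010110

011001110010110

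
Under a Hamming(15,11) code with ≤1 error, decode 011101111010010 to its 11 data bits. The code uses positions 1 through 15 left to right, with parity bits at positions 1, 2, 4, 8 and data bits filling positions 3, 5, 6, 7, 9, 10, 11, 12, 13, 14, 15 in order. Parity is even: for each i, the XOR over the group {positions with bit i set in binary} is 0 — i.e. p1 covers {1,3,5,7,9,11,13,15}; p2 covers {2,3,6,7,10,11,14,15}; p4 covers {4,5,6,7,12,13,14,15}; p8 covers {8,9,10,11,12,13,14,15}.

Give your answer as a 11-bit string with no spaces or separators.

10111010010

s1 (pos 1,3,5,7,9,11,13,15): 0⊕1⊕0⊕1⊕1⊕1⊕0⊕0 = 0
s2 (pos 2,3,6,7,10,11,14,15): 1⊕1⊕1⊕1⊕0⊕1⊕1⊕0 = 0
s4 (pos 4,5,6,7,12,13,14,15): 1⊕0⊕1⊕1⊕0⊕0⊕1⊕0 = 0
s8 (pos 8,9,10,11,12,13,14,15): 1⊕1⊕0⊕1⊕0⊕0⊕1⊕0 = 0
Syndrome s8…s1 = 0000 → no error.
Read data bits from positions 3,5,6,7,9,10,11,12,13,14,15: 10111010010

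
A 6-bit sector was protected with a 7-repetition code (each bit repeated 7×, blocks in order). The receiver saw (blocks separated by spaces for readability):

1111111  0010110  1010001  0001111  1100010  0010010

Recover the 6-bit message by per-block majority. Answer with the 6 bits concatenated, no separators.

100100

Block 1 (1111111): 7 ones → 1
Block 2 (0010110): 3 ones → 0
Block 3 (1010001): 3 ones → 0
Block 4 (0001111): 4 ones → 1
Block 5 (1100010): 3 ones → 0
Block 6 (0010010): 2 ones → 0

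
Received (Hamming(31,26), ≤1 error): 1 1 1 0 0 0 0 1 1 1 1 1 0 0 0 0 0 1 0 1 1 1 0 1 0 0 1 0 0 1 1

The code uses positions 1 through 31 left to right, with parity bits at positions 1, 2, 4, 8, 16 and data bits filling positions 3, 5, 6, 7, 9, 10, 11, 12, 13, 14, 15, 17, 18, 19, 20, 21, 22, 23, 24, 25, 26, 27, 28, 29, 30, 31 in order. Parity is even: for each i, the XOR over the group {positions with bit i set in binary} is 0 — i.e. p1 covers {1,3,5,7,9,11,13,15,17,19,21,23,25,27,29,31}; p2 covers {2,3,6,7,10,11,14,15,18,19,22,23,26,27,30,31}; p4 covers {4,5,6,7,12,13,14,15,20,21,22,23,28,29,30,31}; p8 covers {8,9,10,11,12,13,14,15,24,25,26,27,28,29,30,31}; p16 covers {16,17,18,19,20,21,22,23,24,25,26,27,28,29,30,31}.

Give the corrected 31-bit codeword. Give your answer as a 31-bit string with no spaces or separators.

s1 (pos 1,3,5,7,9,11,13,15,17,19,21,23,25,27,29,31): 1⊕1⊕0⊕0⊕1⊕1⊕0⊕0⊕0⊕0⊕1⊕0⊕0⊕1⊕0⊕1 = 1
s2 (pos 2,3,6,7,10,11,14,15,18,19,22,23,26,27,30,31): 1⊕1⊕0⊕0⊕1⊕1⊕0⊕0⊕1⊕0⊕1⊕0⊕0⊕1⊕1⊕1 = 1
s4 (pos 4,5,6,7,12,13,14,15,20,21,22,23,28,29,30,31): 0⊕0⊕0⊕0⊕1⊕0⊕0⊕0⊕1⊕1⊕1⊕0⊕0⊕0⊕1⊕1 = 0
s8 (pos 8,9,10,11,12,13,14,15,24,25,26,27,28,29,30,31): 1⊕1⊕1⊕1⊕1⊕0⊕0⊕0⊕1⊕0⊕0⊕1⊕0⊕0⊕1⊕1 = 1
s16 (pos 16,17,18,19,20,21,22,23,24,25,26,27,28,29,30,31): 0⊕0⊕1⊕0⊕1⊕1⊕1⊕0⊕1⊕0⊕0⊕1⊕0⊕0⊕1⊕1 = 0
Syndrome s16…s1 = 01011 → error at position 11.
Flip position 11: 1110000111110000010111010010011 → 1110000111010000010111010010011

1110000111010000010111010010011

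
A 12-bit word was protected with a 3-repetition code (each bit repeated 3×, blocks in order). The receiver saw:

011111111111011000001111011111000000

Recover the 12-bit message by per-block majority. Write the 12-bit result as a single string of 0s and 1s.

Block 1 (011): 2 ones → 1
Block 2 (111): 3 ones → 1
Block 3 (111): 3 ones → 1
Block 4 (111): 3 ones → 1
Block 5 (011): 2 ones → 1
Block 6 (000): 0 ones → 0
Block 7 (001): 1 one → 0
Block 8 (111): 3 ones → 1
Block 9 (011): 2 ones → 1
Block 10 (111): 3 ones → 1
Block 11 (000): 0 ones → 0
Block 12 (000): 0 ones → 0

111110011100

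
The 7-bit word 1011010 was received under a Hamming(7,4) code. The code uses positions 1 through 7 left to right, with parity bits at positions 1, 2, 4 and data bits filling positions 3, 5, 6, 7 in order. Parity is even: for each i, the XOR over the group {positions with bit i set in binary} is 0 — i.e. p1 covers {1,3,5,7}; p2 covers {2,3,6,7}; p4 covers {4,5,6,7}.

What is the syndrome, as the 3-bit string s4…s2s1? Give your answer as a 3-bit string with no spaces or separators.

000

s1 (pos 1,3,5,7): 1⊕1⊕0⊕0 = 0
s2 (pos 2,3,6,7): 0⊕1⊕1⊕0 = 0
s4 (pos 4,5,6,7): 1⊕0⊕1⊕0 = 0
Syndrome s4…s1 = 000 → no error.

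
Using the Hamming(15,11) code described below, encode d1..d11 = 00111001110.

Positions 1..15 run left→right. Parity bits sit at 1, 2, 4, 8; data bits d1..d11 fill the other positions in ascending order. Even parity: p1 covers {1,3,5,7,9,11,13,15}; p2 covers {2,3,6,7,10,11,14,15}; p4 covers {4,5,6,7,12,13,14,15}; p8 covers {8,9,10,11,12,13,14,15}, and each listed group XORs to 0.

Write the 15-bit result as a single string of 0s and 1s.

110101101001110

Place data at non-parity positions: p1 p2 0 p4 0 1 1 p8 1 0 0 1 1 1 0
p1 (pos 1,3,5,7,9,11,13,15): XOR of data positions = 0⊕0⊕1⊕1⊕0⊕1⊕0 = 1
p2 (pos 2,3,6,7,10,11,14,15): XOR of data positions = 0⊕1⊕1⊕0⊕0⊕1⊕0 = 1
p4 (pos 4,5,6,7,12,13,14,15): XOR of data positions = 0⊕1⊕1⊕1⊕1⊕1⊕0 = 1
p8 (pos 8,9,10,11,12,13,14,15): XOR of data positions = 1⊕0⊕0⊕1⊕1⊕1⊕0 = 0
Codeword: 110101101001110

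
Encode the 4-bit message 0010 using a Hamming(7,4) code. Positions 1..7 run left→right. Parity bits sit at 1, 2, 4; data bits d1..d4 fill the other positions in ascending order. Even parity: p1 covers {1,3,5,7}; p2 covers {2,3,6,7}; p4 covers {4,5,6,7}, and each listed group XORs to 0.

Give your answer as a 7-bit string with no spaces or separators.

0101010

Place data at non-parity positions: p1 p2 0 p4 0 1 0
p1 (pos 1,3,5,7): XOR of data positions = 0⊕0⊕0 = 0
p2 (pos 2,3,6,7): XOR of data positions = 0⊕1⊕0 = 1
p4 (pos 4,5,6,7): XOR of data positions = 0⊕1⊕0 = 1
Codeword: 0101010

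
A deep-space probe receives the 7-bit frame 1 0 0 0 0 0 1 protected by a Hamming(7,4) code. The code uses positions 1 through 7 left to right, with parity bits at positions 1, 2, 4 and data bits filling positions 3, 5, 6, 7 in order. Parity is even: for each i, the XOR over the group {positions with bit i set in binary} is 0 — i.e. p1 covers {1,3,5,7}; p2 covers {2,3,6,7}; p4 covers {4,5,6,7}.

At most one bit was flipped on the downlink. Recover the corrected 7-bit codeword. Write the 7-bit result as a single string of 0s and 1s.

1000011

s1 (pos 1,3,5,7): 1⊕0⊕0⊕1 = 0
s2 (pos 2,3,6,7): 0⊕0⊕0⊕1 = 1
s4 (pos 4,5,6,7): 0⊕0⊕0⊕1 = 1
Syndrome s4…s1 = 110 → error at position 6.
Flip position 6: 1000001 → 1000011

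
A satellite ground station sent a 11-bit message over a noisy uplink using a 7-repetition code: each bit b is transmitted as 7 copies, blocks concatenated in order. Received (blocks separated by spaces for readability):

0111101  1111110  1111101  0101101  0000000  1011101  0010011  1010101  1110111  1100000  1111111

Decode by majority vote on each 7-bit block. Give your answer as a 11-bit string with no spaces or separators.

11110101101

Block 1 (0111101): 5 ones → 1
Block 2 (1111110): 6 ones → 1
Block 3 (1111101): 6 ones → 1
Block 4 (0101101): 4 ones → 1
Block 5 (0000000): 0 ones → 0
Block 6 (1011101): 5 ones → 1
Block 7 (0010011): 3 ones → 0
Block 8 (1010101): 4 ones → 1
Block 9 (1110111): 6 ones → 1
Block 10 (1100000): 2 ones → 0
Block 11 (1111111): 7 ones → 1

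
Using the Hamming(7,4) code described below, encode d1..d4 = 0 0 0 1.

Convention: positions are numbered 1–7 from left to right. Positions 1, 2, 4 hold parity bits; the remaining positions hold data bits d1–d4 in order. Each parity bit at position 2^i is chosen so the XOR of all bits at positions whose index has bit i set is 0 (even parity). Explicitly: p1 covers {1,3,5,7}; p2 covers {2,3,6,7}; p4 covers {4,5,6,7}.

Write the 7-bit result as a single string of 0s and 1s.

1101001

Place data at non-parity positions: p1 p2 0 p4 0 0 1
p1 (pos 1,3,5,7): XOR of data positions = 0⊕0⊕1 = 1
p2 (pos 2,3,6,7): XOR of data positions = 0⊕0⊕1 = 1
p4 (pos 4,5,6,7): XOR of data positions = 0⊕0⊕1 = 1
Codeword: 1101001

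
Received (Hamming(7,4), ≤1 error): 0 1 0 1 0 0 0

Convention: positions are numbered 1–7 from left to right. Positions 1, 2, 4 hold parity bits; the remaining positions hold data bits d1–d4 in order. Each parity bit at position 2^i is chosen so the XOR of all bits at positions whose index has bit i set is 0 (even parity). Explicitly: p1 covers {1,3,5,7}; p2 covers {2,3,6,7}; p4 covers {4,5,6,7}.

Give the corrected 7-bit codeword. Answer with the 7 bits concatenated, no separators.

0101010

s1 (pos 1,3,5,7): 0⊕0⊕0⊕0 = 0
s2 (pos 2,3,6,7): 1⊕0⊕0⊕0 = 1
s4 (pos 4,5,6,7): 1⊕0⊕0⊕0 = 1
Syndrome s4…s1 = 110 → error at position 6.
Flip position 6: 0101000 → 0101010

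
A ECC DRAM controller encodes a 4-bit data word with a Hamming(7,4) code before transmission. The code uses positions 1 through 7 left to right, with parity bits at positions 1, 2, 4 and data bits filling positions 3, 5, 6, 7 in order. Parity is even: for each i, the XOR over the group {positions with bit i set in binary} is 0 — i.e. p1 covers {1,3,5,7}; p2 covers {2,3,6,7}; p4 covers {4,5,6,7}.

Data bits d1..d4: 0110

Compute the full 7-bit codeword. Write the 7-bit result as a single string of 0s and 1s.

Place data at non-parity positions: p1 p2 0 p4 1 1 0
p1 (pos 1,3,5,7): XOR of data positions = 0⊕1⊕0 = 1
p2 (pos 2,3,6,7): XOR of data positions = 0⊕1⊕0 = 1
p4 (pos 4,5,6,7): XOR of data positions = 1⊕1⊕0 = 0
Codeword: 1100110

1100110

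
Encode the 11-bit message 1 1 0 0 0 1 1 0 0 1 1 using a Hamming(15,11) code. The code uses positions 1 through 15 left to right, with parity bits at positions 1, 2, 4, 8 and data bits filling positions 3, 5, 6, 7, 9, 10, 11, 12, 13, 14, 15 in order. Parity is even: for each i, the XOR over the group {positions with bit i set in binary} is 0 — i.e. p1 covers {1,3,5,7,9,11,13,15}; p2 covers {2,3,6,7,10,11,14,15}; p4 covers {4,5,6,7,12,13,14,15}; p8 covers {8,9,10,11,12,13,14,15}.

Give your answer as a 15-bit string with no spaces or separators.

011110000110011

Place data at non-parity positions: p1 p2 1 p4 1 0 0 p8 0 1 1 0 0 1 1
p1 (pos 1,3,5,7,9,11,13,15): XOR of data positions = 1⊕1⊕0⊕0⊕1⊕0⊕1 = 0
p2 (pos 2,3,6,7,10,11,14,15): XOR of data positions = 1⊕0⊕0⊕1⊕1⊕1⊕1 = 1
p4 (pos 4,5,6,7,12,13,14,15): XOR of data positions = 1⊕0⊕0⊕0⊕0⊕1⊕1 = 1
p8 (pos 8,9,10,11,12,13,14,15): XOR of data positions = 0⊕1⊕1⊕0⊕0⊕1⊕1 = 0
Codeword: 011110000110011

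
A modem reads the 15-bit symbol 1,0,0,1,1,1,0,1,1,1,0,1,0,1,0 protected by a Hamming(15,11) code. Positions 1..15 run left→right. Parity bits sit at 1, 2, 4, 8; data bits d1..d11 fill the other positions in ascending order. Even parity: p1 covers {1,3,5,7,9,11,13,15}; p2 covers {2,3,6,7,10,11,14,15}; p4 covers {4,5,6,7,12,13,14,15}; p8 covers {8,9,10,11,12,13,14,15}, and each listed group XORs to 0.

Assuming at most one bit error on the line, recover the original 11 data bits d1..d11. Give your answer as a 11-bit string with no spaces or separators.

01101101011

s1 (pos 1,3,5,7,9,11,13,15): 1⊕0⊕1⊕0⊕1⊕0⊕0⊕0 = 1
s2 (pos 2,3,6,7,10,11,14,15): 0⊕0⊕1⊕0⊕1⊕0⊕1⊕0 = 1
s4 (pos 4,5,6,7,12,13,14,15): 1⊕1⊕1⊕0⊕1⊕0⊕1⊕0 = 1
s8 (pos 8,9,10,11,12,13,14,15): 1⊕1⊕1⊕0⊕1⊕0⊕1⊕0 = 1
Syndrome s8…s1 = 1111 → error at position 15.
Flip position 15: 100111011101010 → 100111011101011
Read data bits from positions 3,5,6,7,9,10,11,12,13,14,15: 01101101011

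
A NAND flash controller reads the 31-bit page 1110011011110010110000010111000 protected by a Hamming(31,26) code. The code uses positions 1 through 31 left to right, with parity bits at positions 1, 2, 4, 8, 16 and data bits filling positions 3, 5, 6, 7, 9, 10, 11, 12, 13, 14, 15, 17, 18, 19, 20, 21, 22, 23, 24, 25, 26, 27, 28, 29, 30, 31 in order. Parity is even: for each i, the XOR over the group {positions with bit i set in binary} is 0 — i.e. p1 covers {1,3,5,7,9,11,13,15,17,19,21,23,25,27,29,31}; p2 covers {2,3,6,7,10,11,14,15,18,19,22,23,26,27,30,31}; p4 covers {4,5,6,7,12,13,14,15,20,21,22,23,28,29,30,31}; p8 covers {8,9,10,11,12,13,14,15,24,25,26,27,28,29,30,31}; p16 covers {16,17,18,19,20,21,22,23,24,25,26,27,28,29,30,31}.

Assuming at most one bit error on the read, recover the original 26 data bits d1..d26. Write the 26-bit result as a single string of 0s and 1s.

s1 (pos 1,3,5,7,9,11,13,15,17,19,21,23,25,27,29,31): 1⊕1⊕0⊕1⊕1⊕1⊕0⊕1⊕1⊕0⊕0⊕0⊕0⊕1⊕0⊕0 = 0
s2 (pos 2,3,6,7,10,11,14,15,18,19,22,23,26,27,30,31): 1⊕1⊕1⊕1⊕1⊕1⊕0⊕1⊕1⊕0⊕0⊕0⊕1⊕1⊕0⊕0 = 0
s4 (pos 4,5,6,7,12,13,14,15,20,21,22,23,28,29,30,31): 0⊕0⊕1⊕1⊕1⊕0⊕0⊕1⊕0⊕0⊕0⊕0⊕1⊕0⊕0⊕0 = 1
s8 (pos 8,9,10,11,12,13,14,15,24,25,26,27,28,29,30,31): 0⊕1⊕1⊕1⊕1⊕0⊕0⊕1⊕1⊕0⊕1⊕1⊕1⊕0⊕0⊕0 = 1
s16 (pos 16,17,18,19,20,21,22,23,24,25,26,27,28,29,30,31): 0⊕1⊕1⊕0⊕0⊕0⊕0⊕0⊕1⊕0⊕1⊕1⊕1⊕0⊕0⊕0 = 0
Syndrome s16…s1 = 01100 → error at position 12.
Flip position 12: 1110011011110010110000010111000 → 1110011011100010110000010111000
Read data bits from positions 3,5,6,7,9,10,11,12,13,14,15,17,18,19,20,21,22,23,24,25,26,27,28,29,30,31: 10111110001110000010111000

10111110001110000010111000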